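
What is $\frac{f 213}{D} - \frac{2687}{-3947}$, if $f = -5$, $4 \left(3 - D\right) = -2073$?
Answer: $- \frac{747455}{548633} \approx -1.3624$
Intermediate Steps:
$D = \frac{2085}{4}$ ($D = 3 - - \frac{2073}{4} = 3 + \frac{2073}{4} = \frac{2085}{4} \approx 521.25$)
$\frac{f 213}{D} - \frac{2687}{-3947} = \frac{\left(-5\right) 213}{\frac{2085}{4}} - \frac{2687}{-3947} = \left(-1065\right) \frac{4}{2085} - - \frac{2687}{3947} = - \frac{284}{139} + \frac{2687}{3947} = - \frac{747455}{548633}$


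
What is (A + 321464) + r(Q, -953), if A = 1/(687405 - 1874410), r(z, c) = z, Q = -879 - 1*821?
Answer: 379561466819/1187005 ≈ 3.1976e+5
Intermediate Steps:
Q = -1700 (Q = -879 - 821 = -1700)
A = -1/1187005 (A = 1/(-1187005) = -1/1187005 ≈ -8.4246e-7)
(A + 321464) + r(Q, -953) = (-1/1187005 + 321464) - 1700 = 381579375319/1187005 - 1700 = 379561466819/1187005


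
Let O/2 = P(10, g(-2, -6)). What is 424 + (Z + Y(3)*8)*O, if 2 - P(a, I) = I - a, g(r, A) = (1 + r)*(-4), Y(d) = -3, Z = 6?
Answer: 136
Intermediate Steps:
g(r, A) = -4 - 4*r
P(a, I) = 2 + a - I (P(a, I) = 2 - (I - a) = 2 + (a - I) = 2 + a - I)
O = 16 (O = 2*(2 + 10 - (-4 - 4*(-2))) = 2*(2 + 10 - (-4 + 8)) = 2*(2 + 10 - 1*4) = 2*(2 + 10 - 4) = 2*8 = 16)
424 + (Z + Y(3)*8)*O = 424 + (6 - 3*8)*16 = 424 + (6 - 24)*16 = 424 - 18*16 = 424 - 288 = 136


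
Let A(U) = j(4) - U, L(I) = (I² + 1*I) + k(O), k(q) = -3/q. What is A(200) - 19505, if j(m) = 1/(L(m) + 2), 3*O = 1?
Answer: -256164/13 ≈ -19705.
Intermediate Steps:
O = ⅓ (O = (⅓)*1 = ⅓ ≈ 0.33333)
L(I) = -9 + I + I² (L(I) = (I² + 1*I) - 3/⅓ = (I² + I) - 3*3 = (I + I²) - 9 = -9 + I + I²)
j(m) = 1/(-7 + m + m²) (j(m) = 1/((-9 + m + m²) + 2) = 1/(-7 + m + m²))
A(U) = 1/13 - U (A(U) = 1/(-7 + 4 + 4²) - U = 1/(-7 + 4 + 16) - U = 1/13 - U)
A(200) - 19505 = (1/13 - 1*200) - 19505 = (1/13 - 200) - 19505 = -2599/13 - 19505 = -256164/13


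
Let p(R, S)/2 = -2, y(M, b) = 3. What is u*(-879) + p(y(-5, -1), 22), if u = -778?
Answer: 683858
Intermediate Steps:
p(R, S) = -4 (p(R, S) = 2*(-2) = -4)
u*(-879) + p(y(-5, -1), 22) = -778*(-879) - 4 = 683862 - 4 = 683858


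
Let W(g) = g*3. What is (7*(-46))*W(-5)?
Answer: 4830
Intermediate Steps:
W(g) = 3*g
(7*(-46))*W(-5) = (7*(-46))*(3*(-5)) = -322*(-15) = 4830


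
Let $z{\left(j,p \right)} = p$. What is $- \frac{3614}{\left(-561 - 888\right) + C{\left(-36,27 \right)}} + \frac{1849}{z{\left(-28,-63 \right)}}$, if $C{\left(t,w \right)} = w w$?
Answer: $- \frac{20437}{840} \approx -24.33$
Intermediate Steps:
$C{\left(t,w \right)} = w^{2}$
$- \frac{3614}{\left(-561 - 888\right) + C{\left(-36,27 \right)}} + \frac{1849}{z{\left(-28,-63 \right)}} = - \frac{3614}{\left(-561 - 888\right) + 27^{2}} + \frac{1849}{-63} = - \frac{3614}{-1449 + 729} + 1849 \left(- \frac{1}{63}\right) = - \frac{3614}{-720} - \frac{1849}{63} = \left(-3614\right) \left(- \frac{1}{720}\right) - \frac{1849}{63} = \frac{1807}{360} - \frac{1849}{63} = - \frac{20437}{840}$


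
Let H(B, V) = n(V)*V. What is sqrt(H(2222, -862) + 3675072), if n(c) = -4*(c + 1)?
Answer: 2*sqrt(176586) ≈ 840.44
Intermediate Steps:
n(c) = -4 - 4*c (n(c) = -4*(1 + c) = -4 - 4*c)
H(B, V) = V*(-4 - 4*V) (H(B, V) = (-4 - 4*V)*V = V*(-4 - 4*V))
sqrt(H(2222, -862) + 3675072) = sqrt(-4*(-862)*(1 - 862) + 3675072) = sqrt(-4*(-862)*(-861) + 3675072) = sqrt(-2968728 + 3675072) = sqrt(706344) = 2*sqrt(176586)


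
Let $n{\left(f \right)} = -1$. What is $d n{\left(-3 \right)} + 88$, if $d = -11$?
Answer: $99$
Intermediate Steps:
$d n{\left(-3 \right)} + 88 = \left(-11\right) \left(-1\right) + 88 = 11 + 88 = 99$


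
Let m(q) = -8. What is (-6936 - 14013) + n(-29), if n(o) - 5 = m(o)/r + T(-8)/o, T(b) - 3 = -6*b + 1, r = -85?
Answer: -51631148/2465 ≈ -20946.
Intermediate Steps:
T(b) = 4 - 6*b (T(b) = 3 + (-6*b + 1) = 3 + (1 - 6*b) = 4 - 6*b)
n(o) = 433/85 + 52/o (n(o) = 5 + (-8/(-85) + (4 - 6*(-8))/o) = 5 + (-8*(-1/85) + (4 + 48)/o) = 5 + (8/85 + 52/o) = 433/85 + 52/o)
(-6936 - 14013) + n(-29) = (-6936 - 14013) + (433/85 + 52/(-29)) = -20949 + (433/85 + 52*(-1/29)) = -20949 + (433/85 - 52/29) = -20949 + 8137/2465 = -51631148/2465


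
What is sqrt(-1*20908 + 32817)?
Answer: sqrt(11909) ≈ 109.13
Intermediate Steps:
sqrt(-1*20908 + 32817) = sqrt(-20908 + 32817) = sqrt(11909)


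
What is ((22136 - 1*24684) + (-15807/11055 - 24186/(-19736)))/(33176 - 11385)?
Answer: -8423803057/72036251980 ≈ -0.11694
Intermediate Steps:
((22136 - 1*24684) + (-15807/11055 - 24186/(-19736)))/(33176 - 11385) = ((22136 - 24684) + (-15807*1/11055 - 24186*(-1/19736)))/21791 = (-2548 + (-479/335 + 12093/9868))*(1/21791) = (-2548 - 675617/3305780)*(1/21791) = -8423803057/3305780*1/21791 = -8423803057/72036251980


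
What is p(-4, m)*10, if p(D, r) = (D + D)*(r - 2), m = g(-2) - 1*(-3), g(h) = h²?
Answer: -400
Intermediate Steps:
m = 7 (m = (-2)² - 1*(-3) = 4 + 3 = 7)
p(D, r) = 2*D*(-2 + r) (p(D, r) = (2*D)*(-2 + r) = 2*D*(-2 + r))
p(-4, m)*10 = (2*(-4)*(-2 + 7))*10 = (2*(-4)*5)*10 = -40*10 = -400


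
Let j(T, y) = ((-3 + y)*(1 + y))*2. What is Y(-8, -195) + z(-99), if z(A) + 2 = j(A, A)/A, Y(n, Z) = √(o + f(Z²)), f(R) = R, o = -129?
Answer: -6730/33 + 2*√9474 ≈ -9.2704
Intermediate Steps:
j(T, y) = 2*(1 + y)*(-3 + y) (j(T, y) = ((1 + y)*(-3 + y))*2 = 2*(1 + y)*(-3 + y))
Y(n, Z) = √(-129 + Z²)
z(A) = -2 + (-6 - 4*A + 2*A²)/A
Y(-8, -195) + z(-99) = √(-129 + (-195)²) + (-6 - 6/(-99) + 2*(-99)) = √(-129 + 38025) + (-6 - 6*(-1/99) - 198) = √37896 + (-6 + 2/33 - 198) = 2*√9474 - 6730/33 = -6730/33 + 2*√9474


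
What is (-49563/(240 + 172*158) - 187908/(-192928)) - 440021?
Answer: -18182919274373/41322766 ≈ -4.4002e+5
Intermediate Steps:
(-49563/(240 + 172*158) - 187908/(-192928)) - 440021 = (-49563/(240 + 27176) - 187908*(-1/192928)) - 440021 = (-49563/27416 + 46977/48232) - 440021 = -34456287/41322766 - 440021 = -18182919274373/41322766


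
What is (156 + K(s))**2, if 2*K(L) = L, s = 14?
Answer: 26569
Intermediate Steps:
K(L) = L/2
(156 + K(s))**2 = (156 + (1/2)*14)**2 = (156 + 7)**2 = 163**2 = 26569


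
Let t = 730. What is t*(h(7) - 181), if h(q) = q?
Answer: -127020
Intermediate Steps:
t*(h(7) - 181) = 730*(7 - 181) = 730*(-174) = -127020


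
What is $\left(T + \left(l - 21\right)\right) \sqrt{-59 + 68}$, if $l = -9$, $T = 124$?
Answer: $282$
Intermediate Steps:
$\left(T + \left(l - 21\right)\right) \sqrt{-59 + 68} = \left(124 - 30\right) \sqrt{-59 + 68} = \left(124 - 30\right) \sqrt{9} = 94 \cdot 3 = 282$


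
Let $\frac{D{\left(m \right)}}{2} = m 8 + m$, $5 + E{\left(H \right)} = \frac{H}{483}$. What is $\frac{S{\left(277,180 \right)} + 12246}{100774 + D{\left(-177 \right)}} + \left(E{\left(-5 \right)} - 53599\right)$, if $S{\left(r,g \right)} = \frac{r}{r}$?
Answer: $- \frac{2526619327055}{47135004} \approx -53604.0$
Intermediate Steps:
$S{\left(r,g \right)} = 1$
$E{\left(H \right)} = -5 + \frac{H}{483}$
$D{\left(m \right)} = 18 m$ ($D{\left(m \right)} = 2 \left(m 8 + m\right) = 2 \left(8 m + m\right) = 2 \cdot 9 m = 18 m$)
$\frac{S{\left(277,180 \right)} + 12246}{100774 + D{\left(-177 \right)}} + \left(E{\left(-5 \right)} - 53599\right) = \frac{1 + 12246}{100774 + 18 \left(-177\right)} + \left(\left(-5 + \frac{1}{483} \left(-5\right)\right) - 53599\right) = \frac{12247}{100774 - 3186} - \frac{25890737}{483} = \frac{12247}{97588} - \frac{25890737}{483} = - \frac{2526619327055}{47135004}$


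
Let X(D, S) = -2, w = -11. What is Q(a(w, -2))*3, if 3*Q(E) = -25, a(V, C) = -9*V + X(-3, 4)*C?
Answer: -25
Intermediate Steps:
a(V, C) = -9*V - 2*C
Q(E) = -25/3 (Q(E) = (1/3)*(-25) = -25/3)
Q(a(w, -2))*3 = -25/3*3 = -25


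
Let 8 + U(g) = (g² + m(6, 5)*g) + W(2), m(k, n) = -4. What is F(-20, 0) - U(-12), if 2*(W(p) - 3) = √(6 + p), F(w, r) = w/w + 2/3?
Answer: -556/3 - √2 ≈ -186.75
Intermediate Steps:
F(w, r) = 5/3 (F(w, r) = 1 + 2*(⅓) = 1 + ⅔ = 5/3)
W(p) = 3 + √(6 + p)/2
U(g) = -5 + √2 + g² - 4*g (U(g) = -8 + ((g² - 4*g) + (3 + √(6 + 2)/2)) = -8 + ((g² - 4*g) + (3 + √8/2)) = -8 + ((g² - 4*g) + (3 + (2*√2)/2)) = -8 + ((g² - 4*g) + (3 + √2)) = -8 + (3 + √2 + g² - 4*g) = -5 + √2 + g² - 4*g)
F(-20, 0) - U(-12) = 5/3 - (-5 + √2 + (-12)² - 4*(-12)) = 5/3 - (-5 + √2 + 144 + 48) = 5/3 - (187 + √2) = 5/3 + (-187 - √2) = -556/3 - √2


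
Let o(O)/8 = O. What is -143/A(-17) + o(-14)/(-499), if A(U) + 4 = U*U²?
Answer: 56551/223053 ≈ 0.25353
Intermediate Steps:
A(U) = -4 + U³ (A(U) = -4 + U*U² = -4 + U³)
o(O) = 8*O
-143/A(-17) + o(-14)/(-499) = -143/(-4 + (-17)³) + (8*(-14))/(-499) = -143/(-4 - 4913) - 112*(-1/499) = -143/(-4917) + 112/499 = -143*(-1/4917) + 112/499 = 13/447 + 112/499 = 56551/223053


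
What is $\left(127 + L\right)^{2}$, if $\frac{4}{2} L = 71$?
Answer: $\frac{105625}{4} \approx 26406.0$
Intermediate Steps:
$L = \frac{71}{2}$ ($L = \frac{1}{2} \cdot 71 = \frac{71}{2} \approx 35.5$)
$\left(127 + L\right)^{2} = \left(127 + \frac{71}{2}\right)^{2} = \left(\frac{325}{2}\right)^{2} = \frac{105625}{4}$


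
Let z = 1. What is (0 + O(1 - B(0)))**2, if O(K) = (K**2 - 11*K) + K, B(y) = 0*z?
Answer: 81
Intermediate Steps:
B(y) = 0 (B(y) = 0*1 = 0)
O(K) = K**2 - 10*K
(0 + O(1 - B(0)))**2 = (0 + (1 - 1*0)*(-10 + (1 - 1*0)))**2 = (0 + (1 + 0)*(-10 + (1 + 0)))**2 = (0 + 1*(-10 + 1))**2 = (0 + 1*(-9))**2 = (0 - 9)**2 = (-9)**2 = 81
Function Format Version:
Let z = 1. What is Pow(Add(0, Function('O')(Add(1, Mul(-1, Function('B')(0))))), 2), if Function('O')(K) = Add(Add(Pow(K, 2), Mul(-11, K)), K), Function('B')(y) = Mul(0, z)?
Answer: 81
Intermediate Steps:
Function('B')(y) = 0 (Function('B')(y) = Mul(0, 1) = 0)
Function('O')(K) = Add(Pow(K, 2), Mul(-10, K))
Pow(Add(0, Function('O')(Add(1, Mul(-1, Function('B')(0))))), 2) = Pow(Add(0, Mul(Add(1, Mul(-1, 0)), Add(-10, Add(1, Mul(-1, 0))))), 2) = Pow(Add(0, Mul(Add(1, 0), Add(-10, Add(1, 0)))), 2) = Pow(Add(0, Mul(1, Add(-10, 1))), 2) = Pow(Add(0, Mul(1, -9)), 2) = Pow(Add(0, -9), 2) = Pow(-9, 2) = 81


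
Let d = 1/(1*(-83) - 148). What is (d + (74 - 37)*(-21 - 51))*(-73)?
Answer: 44923105/231 ≈ 1.9447e+5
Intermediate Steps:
d = -1/231 (d = 1/(-83 - 148) = 1/(-231) = -1/231 ≈ -0.0043290)
(d + (74 - 37)*(-21 - 51))*(-73) = (-1/231 + (74 - 37)*(-21 - 51))*(-73) = (-1/231 + 37*(-72))*(-73) = (-1/231 - 2664)*(-73) = -615385/231*(-73) = 44923105/231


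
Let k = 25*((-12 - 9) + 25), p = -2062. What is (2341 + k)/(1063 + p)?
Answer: -2441/999 ≈ -2.4434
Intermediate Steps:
k = 100 (k = 25*(-21 + 25) = 25*4 = 100)
(2341 + k)/(1063 + p) = (2341 + 100)/(1063 - 2062) = 2441/(-999) = 2441*(-1/999) = -2441/999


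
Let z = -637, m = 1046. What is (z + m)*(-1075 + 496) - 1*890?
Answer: -237701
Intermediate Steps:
(z + m)*(-1075 + 496) - 1*890 = (-637 + 1046)*(-1075 + 496) - 1*890 = 409*(-579) - 890 = -236811 - 890 = -237701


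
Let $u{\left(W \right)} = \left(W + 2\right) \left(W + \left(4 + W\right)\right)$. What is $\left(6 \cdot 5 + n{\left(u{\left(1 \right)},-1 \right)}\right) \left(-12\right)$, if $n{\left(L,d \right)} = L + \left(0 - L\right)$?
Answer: $-360$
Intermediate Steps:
$u{\left(W \right)} = \left(2 + W\right) \left(4 + 2 W\right)$
$n{\left(L,d \right)} = 0$ ($n{\left(L,d \right)} = L - L = 0$)
$\left(6 \cdot 5 + n{\left(u{\left(1 \right)},-1 \right)}\right) \left(-12\right) = \left(6 \cdot 5 + 0\right) \left(-12\right) = \left(30 + 0\right) \left(-12\right) = 30 \left(-12\right) = -360$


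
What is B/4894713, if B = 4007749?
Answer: 4007749/4894713 ≈ 0.81879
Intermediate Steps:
B/4894713 = 4007749/4894713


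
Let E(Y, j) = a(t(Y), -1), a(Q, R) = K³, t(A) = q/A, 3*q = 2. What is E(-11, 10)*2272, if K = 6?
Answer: 490752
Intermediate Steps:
q = ⅔ (q = (⅓)*2 = ⅔ ≈ 0.66667)
t(A) = 2/(3*A)
a(Q, R) = 216 (a(Q, R) = 6³ = 216)
E(Y, j) = 216
E(-11, 10)*2272 = 216*2272 = 490752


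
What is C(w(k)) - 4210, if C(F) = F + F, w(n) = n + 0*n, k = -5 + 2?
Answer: -4216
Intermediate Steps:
k = -3
w(n) = n (w(n) = n + 0 = n)
C(F) = 2*F
C(w(k)) - 4210 = 2*(-3) - 4210 = -6 - 4210 = -4216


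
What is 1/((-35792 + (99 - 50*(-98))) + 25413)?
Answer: -1/5380 ≈ -0.00018587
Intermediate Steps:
1/((-35792 + (99 - 50*(-98))) + 25413) = 1/((-35792 + (99 + 4900)) + 25413) = 1/((-35792 + 4999) + 25413) = 1/(-30793 + 25413) = 1/(-5380) = -1/5380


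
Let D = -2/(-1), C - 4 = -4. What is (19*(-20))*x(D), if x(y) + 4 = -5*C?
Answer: 1520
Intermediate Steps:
C = 0 (C = 4 - 4 = 0)
D = 2 (D = -2*(-1) = 2)
x(y) = -4 (x(y) = -4 - 5*0 = -4 + 0 = -4)
(19*(-20))*x(D) = (19*(-20))*(-4) = -380*(-4) = 1520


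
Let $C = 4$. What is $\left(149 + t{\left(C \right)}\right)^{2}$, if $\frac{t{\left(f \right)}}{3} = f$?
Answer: $25921$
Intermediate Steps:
$t{\left(f \right)} = 3 f$
$\left(149 + t{\left(C \right)}\right)^{2} = \left(149 + 3 \cdot 4\right)^{2} = \left(149 + 12\right)^{2} = 161^{2} = 25921$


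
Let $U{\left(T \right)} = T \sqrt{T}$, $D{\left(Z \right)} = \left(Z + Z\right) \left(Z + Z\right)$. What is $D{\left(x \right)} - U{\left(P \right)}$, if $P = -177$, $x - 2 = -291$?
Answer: $334084 + 177 i \sqrt{177} \approx 3.3408 \cdot 10^{5} + 2354.8 i$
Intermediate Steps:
$x = -289$ ($x = 2 - 291 = -289$)
$D{\left(Z \right)} = 4 Z^{2}$ ($D{\left(Z \right)} = 2 Z 2 Z = 4 Z^{2}$)
$U{\left(T \right)} = T^{\frac{3}{2}}$
$D{\left(x \right)} - U{\left(P \right)} = 4 \left(-289\right)^{2} - \left(-177\right)^{\frac{3}{2}} = 4 \cdot 83521 - - 177 i \sqrt{177} = 334084 + 177 i \sqrt{177}$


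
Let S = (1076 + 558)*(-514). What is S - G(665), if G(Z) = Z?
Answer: -840541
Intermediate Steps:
S = -839876 (S = 1634*(-514) = -839876)
S - G(665) = -839876 - 1*665 = -839876 - 665 = -840541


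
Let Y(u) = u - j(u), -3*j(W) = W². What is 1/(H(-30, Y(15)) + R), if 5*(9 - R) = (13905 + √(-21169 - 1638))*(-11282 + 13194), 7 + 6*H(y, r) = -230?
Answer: -531730250/2827704093864257 + 38240*I*√22807/2827704093864257 ≈ -1.8804e-7 + 2.0423e-9*I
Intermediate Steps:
j(W) = -W²/3
Y(u) = u + u²/3 (Y(u) = u - (-1)*u²/3 = u + u²/3)
H(y, r) = -79/2 (H(y, r) = -7/6 + (⅙)*(-230) = -7/6 - 115/3 = -79/2)
R = -5317263 - 1912*I*√22807/5 (R = 9 - (13905 + √(-21169 - 1638))*(-11282 + 13194)/5 = 9 - (13905 + √(-22807))*1912/5 = 9 - (13905 + I*√22807)*1912/5 = 9 - (26586360 + 1912*I*√22807)/5 = 9 + (-5317272 - 1912*I*√22807/5) = -5317263 - 1912*I*√22807/5 ≈ -5.3173e+6 - 57750.0*I)
1/(H(-30, Y(15)) + R) = 1/(-79/2 + (-5317263 - 1912*I*√22807/5)) = 1/(-10634605/2 - 1912*I*√22807/5)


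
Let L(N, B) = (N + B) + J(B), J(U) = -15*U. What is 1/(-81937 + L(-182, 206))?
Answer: -1/85003 ≈ -1.1764e-5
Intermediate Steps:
L(N, B) = N - 14*B (L(N, B) = (N + B) - 15*B = (B + N) - 15*B = N - 14*B)
1/(-81937 + L(-182, 206)) = 1/(-81937 + (-182 - 14*206)) = 1/(-81937 + (-182 - 2884)) = 1/(-81937 - 3066) = 1/(-85003) = -1/85003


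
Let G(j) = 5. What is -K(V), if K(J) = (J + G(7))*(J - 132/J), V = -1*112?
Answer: -332021/28 ≈ -11858.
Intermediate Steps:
V = -112
K(J) = (5 + J)*(J - 132/J) (K(J) = (J + 5)*(J - 132/J) = (5 + J)*(J - 132/J))
-K(V) = -(-132 + (-112)**2 - 660/(-112) + 5*(-112)) = -(-132 + 12544 - 660*(-1/112) - 560) = -(-132 + 12544 + 165/28 - 560) = -1*332021/28 = -332021/28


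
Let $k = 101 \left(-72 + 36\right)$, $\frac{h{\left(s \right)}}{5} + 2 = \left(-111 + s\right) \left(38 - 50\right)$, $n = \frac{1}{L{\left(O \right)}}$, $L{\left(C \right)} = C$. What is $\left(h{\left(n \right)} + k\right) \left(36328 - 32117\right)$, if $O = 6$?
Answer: $12649844$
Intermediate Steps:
$n = \frac{1}{6} \approx 0.16667$
$h{\left(s \right)} = 6650 - 60 s$ ($h{\left(s \right)} = -10 + 5 \left(-111 + s\right) \left(38 - 50\right) = -10 + 5 \left(-111 + s\right) \left(-12\right) = -10 + 5 \left(1332 - 12 s\right) = -10 - \left(-6660 + 60 s\right) = 6650 - 60 s$)
$k = -3636$ ($k = 101 \left(-36\right) = -3636$)
$\left(h{\left(n \right)} + k\right) \left(36328 - 32117\right) = \left(\left(6650 - 10\right) - 3636\right) \left(36328 - 32117\right) = \left(\left(6650 - 10\right) - 3636\right) 4211 = \left(6640 - 3636\right) 4211 = 3004 \cdot 4211 = 12649844$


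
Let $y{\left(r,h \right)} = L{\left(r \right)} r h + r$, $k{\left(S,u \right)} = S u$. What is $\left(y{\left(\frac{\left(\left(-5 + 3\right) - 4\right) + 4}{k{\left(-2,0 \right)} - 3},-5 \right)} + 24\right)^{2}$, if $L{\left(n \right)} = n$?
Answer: $\frac{40804}{81} \approx 503.75$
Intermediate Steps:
$y{\left(r,h \right)} = r + h r^{2}$ ($y{\left(r,h \right)} = r r h + r = r^{2} h + r = h r^{2} + r = r + h r^{2}$)
$\left(y{\left(\frac{\left(\left(-5 + 3\right) - 4\right) + 4}{k{\left(-2,0 \right)} - 3},-5 \right)} + 24\right)^{2} = \left(\frac{\left(\left(-5 + 3\right) - 4\right) + 4}{\left(-2\right) 0 - 3} \left(1 - 5 \frac{\left(\left(-5 + 3\right) - 4\right) + 4}{\left(-2\right) 0 - 3}\right) + 24\right)^{2} = \left(\frac{\left(-2 - 4\right) + 4}{0 - 3} \left(1 - 5 \frac{\left(-2 - 4\right) + 4}{0 - 3}\right) + 24\right)^{2} = \left(\frac{-6 + 4}{-3} \left(1 - 5 \frac{-6 + 4}{-3}\right) + 24\right)^{2} = \left(\left(-2\right) \left(- \frac{1}{3}\right) \left(1 - 5 \left(\left(-2\right) \left(- \frac{1}{3}\right)\right)\right) + 24\right)^{2} = \left(\frac{2 \left(1 - \frac{10}{3}\right)}{3} + 24\right)^{2} = \left(\frac{2}{3} \left(- \frac{7}{3}\right) + 24\right)^{2} = \left(- \frac{14}{9} + 24\right)^{2} = \left(\frac{202}{9}\right)^{2} = \frac{40804}{81}$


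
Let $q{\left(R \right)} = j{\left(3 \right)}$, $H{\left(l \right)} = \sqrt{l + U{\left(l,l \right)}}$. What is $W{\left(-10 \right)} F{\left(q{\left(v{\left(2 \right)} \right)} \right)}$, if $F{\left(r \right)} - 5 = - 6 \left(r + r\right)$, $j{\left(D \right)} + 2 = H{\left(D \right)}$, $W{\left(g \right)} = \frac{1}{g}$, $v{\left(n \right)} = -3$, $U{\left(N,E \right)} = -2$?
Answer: $- \frac{17}{10} \approx -1.7$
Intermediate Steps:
$H{\left(l \right)} = \sqrt{-2 + l}$ ($H{\left(l \right)} = \sqrt{l - 2} = \sqrt{-2 + l}$)
$j{\left(D \right)} = -2 + \sqrt{-2 + D}$
$q{\left(R \right)} = -1$ ($q{\left(R \right)} = -2 + \sqrt{-2 + 3} = -2 + \sqrt{1} = -2 + 1 = -1$)
$F{\left(r \right)} = 5 - 12 r$ ($F{\left(r \right)} = 5 - 6 \left(r + r\right) = 5 - 6 \cdot 2 r = 5 - 12 r$)
$W{\left(-10 \right)} F{\left(q{\left(v{\left(2 \right)} \right)} \right)} = \frac{5 - -12}{-10} = - \frac{5 + 12}{10} = \left(- \frac{1}{10}\right) 17 = - \frac{17}{10}$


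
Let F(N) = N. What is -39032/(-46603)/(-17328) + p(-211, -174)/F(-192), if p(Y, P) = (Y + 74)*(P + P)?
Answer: -200521516709/807536784 ≈ -248.31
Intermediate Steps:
p(Y, P) = 2*P*(74 + Y) (p(Y, P) = (74 + Y)*(2*P) = 2*P*(74 + Y))
-39032/(-46603)/(-17328) + p(-211, -174)/F(-192) = -39032/(-46603)/(-17328) + (2*(-174)*(74 - 211))/(-192) = -39032*(-1/46603)*(-1/17328) + (2*(-174)*(-137))*(-1/192) = (39032/46603)*(-1/17328) + 47676*(-1/192) = -4879/100942098 - 3973/16 = -200521516709/807536784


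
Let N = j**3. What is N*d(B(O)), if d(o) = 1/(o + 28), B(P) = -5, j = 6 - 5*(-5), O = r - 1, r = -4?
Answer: 29791/23 ≈ 1295.3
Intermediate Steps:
O = -5 (O = -4 - 1 = -5)
j = 31 (j = 6 + 25 = 31)
N = 29791 (N = 31**3 = 29791)
d(o) = 1/(28 + o)
N*d(B(O)) = 29791/(28 - 5) = 29791/23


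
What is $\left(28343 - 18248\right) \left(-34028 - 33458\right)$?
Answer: $-681271170$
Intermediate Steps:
$\left(28343 - 18248\right) \left(-34028 - 33458\right) = 10095 \left(-67486\right) = -681271170$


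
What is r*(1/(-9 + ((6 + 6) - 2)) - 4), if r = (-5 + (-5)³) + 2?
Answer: 384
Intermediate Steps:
r = -128 (r = (-5 - 125) + 2 = -130 + 2 = -128)
r*(1/(-9 + ((6 + 6) - 2)) - 4) = -128*(1/(-9 + ((6 + 6) - 2)) - 4) = -128*(1/(-9 + (12 - 2)) - 4) = -128*(1/(-9 + 10) - 4) = -128*(1/1 - 4) = -128*(1 - 4) = -128*(-3) = 384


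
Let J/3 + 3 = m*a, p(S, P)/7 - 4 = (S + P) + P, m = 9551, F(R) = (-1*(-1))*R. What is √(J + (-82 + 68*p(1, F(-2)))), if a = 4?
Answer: √114997 ≈ 339.11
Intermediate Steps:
F(R) = R (F(R) = 1*R = R)
p(S, P) = 28 + 7*S + 14*P (p(S, P) = 28 + 7*((S + P) + P) = 28 + 7*((P + S) + P) = 28 + 7*(S + 2*P) = 28 + (7*S + 14*P) = 28 + 7*S + 14*P)
J = 114603 (J = -9 + 3*(9551*4) = -9 + 3*38204 = -9 + 114612 = 114603)
√(J + (-82 + 68*p(1, F(-2)))) = √(114603 + (-82 + 68*(28 + 7*1 + 14*(-2)))) = √(114603 + (-82 + 68*(28 + 7 - 28))) = √(114603 + (-82 + 68*7)) = √(114603 + (-82 + 476)) = √(114603 + 394) = √114997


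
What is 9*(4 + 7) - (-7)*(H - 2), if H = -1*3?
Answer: 64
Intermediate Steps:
H = -3
9*(4 + 7) - (-7)*(H - 2) = 9*(4 + 7) - (-7)*(-3 - 2) = 9*11 - (-7)*(-5) = 99 - 1*35 = 99 - 35 = 64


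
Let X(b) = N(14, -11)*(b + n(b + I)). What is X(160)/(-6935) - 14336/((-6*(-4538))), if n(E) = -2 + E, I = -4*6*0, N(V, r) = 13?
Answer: -52995178/47206545 ≈ -1.1226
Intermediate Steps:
I = 0 (I = -24*0 = 0)
X(b) = -26 + 26*b (X(b) = 13*(b + (-2 + (b + 0))) = 13*(b + (-2 + b)) = 13*(-2 + 2*b) = -26 + 26*b)
X(160)/(-6935) - 14336/((-6*(-4538))) = (-26 + 26*160)/(-6935) - 14336/((-6*(-4538))) = (-26 + 4160)*(-1/6935) - 14336/27228 = 4134*(-1/6935) - 14336*1/27228 = -4134/6935 - 3584/6807 = -52995178/47206545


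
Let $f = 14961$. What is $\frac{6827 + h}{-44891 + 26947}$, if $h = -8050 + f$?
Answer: $- \frac{6869}{8972} \approx -0.7656$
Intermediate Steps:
$h = 6911$ ($h = -8050 + 14961 = 6911$)
$\frac{6827 + h}{-44891 + 26947} = \frac{6827 + 6911}{-44891 + 26947} = \frac{13738}{-17944} = 13738 \left(- \frac{1}{17944}\right) = - \frac{6869}{8972}$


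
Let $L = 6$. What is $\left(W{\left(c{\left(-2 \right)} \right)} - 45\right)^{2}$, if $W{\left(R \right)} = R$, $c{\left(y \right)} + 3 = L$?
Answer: $1764$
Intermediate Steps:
$c{\left(y \right)} = 3$ ($c{\left(y \right)} = -3 + 6 = 3$)
$\left(W{\left(c{\left(-2 \right)} \right)} - 45\right)^{2} = \left(3 - 45\right)^{2} = \left(-42\right)^{2} = 1764$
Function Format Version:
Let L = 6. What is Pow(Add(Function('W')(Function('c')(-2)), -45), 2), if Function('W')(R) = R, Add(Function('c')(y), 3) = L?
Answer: 1764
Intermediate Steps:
Function('c')(y) = 3 (Function('c')(y) = Add(-3, 6) = 3)
Pow(Add(Function('W')(Function('c')(-2)), -45), 2) = Pow(Add(3, -45), 2) = Pow(-42, 2) = 1764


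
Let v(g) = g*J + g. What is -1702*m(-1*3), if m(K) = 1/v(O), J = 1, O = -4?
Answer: 851/4 ≈ 212.75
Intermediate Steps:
v(g) = 2*g (v(g) = g*1 + g = g + g = 2*g)
m(K) = -1/8 (m(K) = 1/(2*(-4)) = 1/(-8) = -1/8)
-1702*m(-1*3) = -1702*(-1/8) = 851/4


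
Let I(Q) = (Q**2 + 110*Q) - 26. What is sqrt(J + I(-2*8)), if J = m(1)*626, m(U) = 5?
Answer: 40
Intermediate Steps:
I(Q) = -26 + Q**2 + 110*Q
J = 3130 (J = 5*626 = 3130)
sqrt(J + I(-2*8)) = sqrt(3130 + (-26 + (-2*8)**2 + 110*(-2*8))) = sqrt(3130 + (-26 + (-16)**2 + 110*(-16))) = sqrt(3130 + (-26 + 256 - 1760)) = sqrt(3130 - 1530) = sqrt(1600) = 40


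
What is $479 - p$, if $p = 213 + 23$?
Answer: $243$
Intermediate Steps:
$p = 236$
$479 - p = 479 - 236 = 243$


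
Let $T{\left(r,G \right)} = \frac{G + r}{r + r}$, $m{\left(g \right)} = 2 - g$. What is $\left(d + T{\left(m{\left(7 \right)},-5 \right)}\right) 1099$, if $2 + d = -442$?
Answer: $-486857$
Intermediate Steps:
$d = -444$ ($d = -2 - 442 = -444$)
$T{\left(r,G \right)} = \frac{G + r}{2 r}$
$\left(d + T{\left(m{\left(7 \right)},-5 \right)}\right) 1099 = \left(-444 + \frac{-5 + \left(2 - 7\right)}{2 \left(2 - 7\right)}\right) 1099 = \left(-444 + \frac{-5 - 5}{2 \left(-5\right)}\right) 1099 = \left(-444 + \frac{1}{2} \left(- \frac{1}{5}\right) \left(-10\right)\right) 1099 = \left(-444 + 1\right) 1099 = \left(-443\right) 1099 = -486857$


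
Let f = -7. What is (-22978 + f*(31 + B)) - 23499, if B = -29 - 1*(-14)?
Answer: -46589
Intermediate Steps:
B = -15 (B = -29 + 14 = -15)
(-22978 + f*(31 + B)) - 23499 = (-22978 - 7*(31 - 15)) - 23499 = (-22978 - 7*16) - 23499 = (-22978 - 112) - 23499 = -23090 - 23499 = -46589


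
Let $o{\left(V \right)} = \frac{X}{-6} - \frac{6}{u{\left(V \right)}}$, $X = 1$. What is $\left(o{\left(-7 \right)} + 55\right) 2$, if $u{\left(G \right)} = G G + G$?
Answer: $\frac{2297}{21} \approx 109.38$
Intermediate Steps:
$u{\left(G \right)} = G + G^{2}$ ($u{\left(G \right)} = G^{2} + G = G + G^{2}$)
$o{\left(V \right)} = - \frac{1}{6} - \frac{6}{V \left(1 + V\right)}$ ($o{\left(V \right)} = 1 \frac{1}{-6} - \frac{6}{V \left(1 + V\right)} = 1 \left(- \frac{1}{6}\right) - 6 \frac{1}{V \left(1 + V\right)} = - \frac{1}{6} - \frac{6}{V \left(1 + V\right)}$)
$\left(o{\left(-7 \right)} + 55\right) 2 = \left(\frac{-36 - - 7 \left(1 - 7\right)}{6 \left(-7\right) \left(1 - 7\right)} + 55\right) 2 = \left(\frac{1}{6} \left(- \frac{1}{7}\right) \frac{1}{-6} \left(-36 - \left(-7\right) \left(-6\right)\right) + 55\right) 2 = \left(\frac{1}{6} \left(- \frac{1}{7}\right) \left(- \frac{1}{6}\right) \left(-36 - 42\right) + 55\right) 2 = \left(\frac{1}{6} \left(- \frac{1}{7}\right) \left(- \frac{1}{6}\right) \left(-78\right) + 55\right) 2 = \left(- \frac{13}{42} + 55\right) 2 = \frac{2297}{42} \cdot 2 = \frac{2297}{21}$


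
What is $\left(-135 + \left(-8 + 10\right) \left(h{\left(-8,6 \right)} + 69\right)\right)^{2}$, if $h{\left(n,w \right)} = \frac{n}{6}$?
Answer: $\frac{1}{9} \approx 0.11111$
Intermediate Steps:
$h{\left(n,w \right)} = \frac{n}{6}$ ($h{\left(n,w \right)} = n \frac{1}{6} = \frac{n}{6}$)
$\left(-135 + \left(-8 + 10\right) \left(h{\left(-8,6 \right)} + 69\right)\right)^{2} = \left(-135 + \left(-8 + 10\right) \left(\frac{1}{6} \left(-8\right) + 69\right)\right)^{2} = \left(-135 + 2 \left(- \frac{4}{3} + 69\right)\right)^{2} = \left(-135 + 2 \cdot \frac{203}{3}\right)^{2} = \left(-135 + \frac{406}{3}\right)^{2} = \left(\frac{1}{3}\right)^{2} = \frac{1}{9}$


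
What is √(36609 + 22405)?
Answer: √59014 ≈ 242.93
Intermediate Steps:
√(36609 + 22405) = √59014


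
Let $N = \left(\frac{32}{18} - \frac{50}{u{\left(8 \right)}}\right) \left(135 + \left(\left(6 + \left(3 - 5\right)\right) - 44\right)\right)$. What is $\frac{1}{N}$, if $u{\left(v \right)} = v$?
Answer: $- \frac{36}{15295} \approx -0.0023537$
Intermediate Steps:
$N = - \frac{15295}{36}$ ($N = \left(\frac{32}{18} - \frac{50}{8}\right) \left(135 + \left(\left(6 + \left(3 - 5\right)\right) - 44\right)\right) = \left(32 \cdot \frac{1}{18} - \frac{25}{4}\right) \left(135 + \left(\left(6 - 2\right) - 44\right)\right) = \left(\frac{16}{9} - \frac{25}{4}\right) \left(135 + \left(4 - 44\right)\right) = - \frac{161 \left(135 - 40\right)}{36} = \left(- \frac{161}{36}\right) 95 = - \frac{15295}{36} \approx -424.86$)
$\frac{1}{N} = \frac{1}{- \frac{15295}{36}} = - \frac{36}{15295}$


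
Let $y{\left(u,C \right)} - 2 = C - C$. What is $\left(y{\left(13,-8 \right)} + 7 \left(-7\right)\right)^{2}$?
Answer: $2209$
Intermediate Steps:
$y{\left(u,C \right)} = 2$ ($y{\left(u,C \right)} = 2 + \left(C - C\right) = 2 + 0 = 2$)
$\left(y{\left(13,-8 \right)} + 7 \left(-7\right)\right)^{2} = \left(2 + 7 \left(-7\right)\right)^{2} = \left(2 - 49\right)^{2} = \left(-47\right)^{2} = 2209$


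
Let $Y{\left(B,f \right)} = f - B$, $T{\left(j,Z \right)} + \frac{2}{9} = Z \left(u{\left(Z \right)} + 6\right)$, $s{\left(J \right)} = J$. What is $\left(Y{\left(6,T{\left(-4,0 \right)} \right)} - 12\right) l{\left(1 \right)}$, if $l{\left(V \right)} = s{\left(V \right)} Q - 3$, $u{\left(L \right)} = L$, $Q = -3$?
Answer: $\frac{328}{3} \approx 109.33$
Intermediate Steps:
$T{\left(j,Z \right)} = - \frac{2}{9} + Z \left(6 + Z\right)$ ($T{\left(j,Z \right)} = - \frac{2}{9} + Z \left(Z + 6\right) = - \frac{2}{9} + Z \left(6 + Z\right)$)
$l{\left(V \right)} = -3 - 3 V$ ($l{\left(V \right)} = V \left(-3\right) - 3 = - 3 V - 3 = -3 - 3 V$)
$\left(Y{\left(6,T{\left(-4,0 \right)} \right)} - 12\right) l{\left(1 \right)} = \left(\left(\left(- \frac{2}{9} + 0^{2} + 6 \cdot 0\right) - 6\right) - 12\right) \left(-3 - 3\right) = \left(\left(\left(- \frac{2}{9} + 0 + 0\right) - 6\right) + \left(-23 + 11\right)\right) \left(-3 - 3\right) = \left(\left(- \frac{2}{9} - 6\right) - 12\right) \left(-6\right) = \left(- \frac{56}{9} - 12\right) \left(-6\right) = \left(- \frac{164}{9}\right) \left(-6\right) = \frac{328}{3}$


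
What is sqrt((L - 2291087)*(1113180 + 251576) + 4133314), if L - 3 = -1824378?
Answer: I*sqrt(5616597323958) ≈ 2.3699e+6*I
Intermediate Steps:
L = -1824375 (L = 3 - 1824378 = -1824375)
sqrt((L - 2291087)*(1113180 + 251576) + 4133314) = sqrt((-1824375 - 2291087)*(1113180 + 251576) + 4133314) = sqrt(-4115462*1364756 + 4133314) = sqrt(-5616601457272 + 4133314) = sqrt(-5616597323958) = I*sqrt(5616597323958)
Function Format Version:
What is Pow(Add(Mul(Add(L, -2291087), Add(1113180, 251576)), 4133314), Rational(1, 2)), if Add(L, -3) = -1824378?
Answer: Mul(I, Pow(5616597323958, Rational(1, 2))) ≈ Mul(2.3699e+6, I)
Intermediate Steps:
L = -1824375 (L = Add(3, -1824378) = -1824375)
Pow(Add(Mul(Add(L, -2291087), Add(1113180, 251576)), 4133314), Rational(1, 2)) = Pow(Add(Mul(Add(-1824375, -2291087), Add(1113180, 251576)), 4133314), Rational(1, 2)) = Pow(Add(Mul(-4115462, 1364756), 4133314), Rational(1, 2)) = Pow(Add(-5616601457272, 4133314), Rational(1, 2)) = Pow(-5616597323958, Rational(1, 2)) = Mul(I, Pow(5616597323958, Rational(1, 2)))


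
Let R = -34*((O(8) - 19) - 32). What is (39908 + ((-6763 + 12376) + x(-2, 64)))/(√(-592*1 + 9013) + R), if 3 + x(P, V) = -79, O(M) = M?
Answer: 66431818/2129023 - 45439*√8421/2129023 ≈ 29.244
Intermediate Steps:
x(P, V) = -82 (x(P, V) = -3 - 79 = -82)
R = 1462 (R = -34*((8 - 19) - 32) = -34*(-11 - 32) = -34*(-43) = 1462)
(39908 + ((-6763 + 12376) + x(-2, 64)))/(√(-592*1 + 9013) + R) = (39908 + ((-6763 + 12376) - 82))/(√(-592*1 + 9013) + 1462) = (39908 + (5613 - 82))/(√(-592 + 9013) + 1462) = (39908 + 5531)/(√8421 + 1462) = 45439/(1462 + √8421)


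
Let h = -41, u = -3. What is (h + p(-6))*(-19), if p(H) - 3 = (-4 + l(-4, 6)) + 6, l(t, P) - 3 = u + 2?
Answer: 646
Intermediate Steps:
l(t, P) = 2 (l(t, P) = 3 + (-3 + 2) = 3 - 1 = 2)
p(H) = 7 (p(H) = 3 + ((-4 + 2) + 6) = 3 + (-2 + 6) = 3 + 4 = 7)
(h + p(-6))*(-19) = (-41 + 7)*(-19) = -34*(-19) = 646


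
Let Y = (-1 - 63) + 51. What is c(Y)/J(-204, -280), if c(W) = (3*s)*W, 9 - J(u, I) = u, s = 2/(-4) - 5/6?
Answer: 52/213 ≈ 0.24413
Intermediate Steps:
s = -4/3 (s = 2*(-¼) - 5*⅙ = -½ - ⅚ = -4/3 ≈ -1.3333)
J(u, I) = 9 - u
Y = -13 (Y = -64 + 51 = -13)
c(W) = -4*W (c(W) = (3*(-4/3))*W = -4*W)
c(Y)/J(-204, -280) = (-4*(-13))/(9 - 1*(-204)) = 52/(9 + 204) = 52/213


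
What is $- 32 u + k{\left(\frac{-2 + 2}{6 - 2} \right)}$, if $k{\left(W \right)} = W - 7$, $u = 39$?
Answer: $-1255$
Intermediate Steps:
$k{\left(W \right)} = -7 + W$
$- 32 u + k{\left(\frac{-2 + 2}{6 - 2} \right)} = \left(-32\right) 39 - \left(7 - \frac{-2 + 2}{6 - 2}\right) = -1248 - \left(7 + \frac{0}{4}\right) = -1248 + \left(-7 + 0 \cdot \frac{1}{4}\right) = -1248 + \left(-7 + 0\right) = -1248 - 7 = -1255$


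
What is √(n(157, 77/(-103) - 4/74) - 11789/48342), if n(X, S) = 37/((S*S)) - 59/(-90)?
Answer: √316200867980166197/73842405 ≈ 7.6151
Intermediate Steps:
n(X, S) = 59/90 + 37/S² (n(X, S) = 37/(S²) - 59*(-1/90) = 37/S² + 59/90 = 59/90 + 37/S²)
√(n(157, 77/(-103) - 4/74) - 11789/48342) = √((59/90 + 37/(77/(-103) - 4/74)²) - 11789/48342) = √((59/90 + 37/(77*(-1/103) - 4*1/74)²) - 11789*1/48342) = √((59/90 + 37/(-77/103 - 2/37)²) - 11789/48342) = √((59/90 + 37/(-3055/3811)²) - 11789/48342) = √((59/90 + 37*(14523721/9333025)) - 11789/48342) = √((59/90 + 537377677/9333025) - 11789/48342) = √(9782927881/167994450 - 11789/48342) = √(39245484421021/676765641825) = √316200867980166197/73842405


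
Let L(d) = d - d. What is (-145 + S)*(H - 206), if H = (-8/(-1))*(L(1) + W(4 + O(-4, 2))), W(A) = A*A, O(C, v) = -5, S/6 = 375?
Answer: -416790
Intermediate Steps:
S = 2250 (S = 6*375 = 2250)
L(d) = 0
W(A) = A²
H = 8 (H = (-8/(-1))*(0 + (4 - 5)²) = (-8*(-1))*(0 + (-1)²) = 8*(0 + 1) = 8*1 = 8)
(-145 + S)*(H - 206) = (-145 + 2250)*(8 - 206) = 2105*(-198) = -416790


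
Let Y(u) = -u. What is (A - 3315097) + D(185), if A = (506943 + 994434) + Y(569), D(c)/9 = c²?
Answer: -1506264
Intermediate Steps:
D(c) = 9*c²
A = 1500808 (A = (506943 + 994434) - 1*569 = 1501377 - 569 = 1500808)
(A - 3315097) + D(185) = (1500808 - 3315097) + 9*185² = -1814289 + 9*34225 = -1814289 + 308025 = -1506264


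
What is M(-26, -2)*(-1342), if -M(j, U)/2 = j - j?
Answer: 0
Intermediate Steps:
M(j, U) = 0 (M(j, U) = -2*(j - j) = -2*0 = 0)
M(-26, -2)*(-1342) = 0*(-1342) = 0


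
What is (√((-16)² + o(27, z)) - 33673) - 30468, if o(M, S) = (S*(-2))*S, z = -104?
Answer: -64141 + 8*I*√334 ≈ -64141.0 + 146.21*I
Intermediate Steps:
o(M, S) = -2*S² (o(M, S) = (-2*S)*S = -2*S²)
(√((-16)² + o(27, z)) - 33673) - 30468 = (√((-16)² - 2*(-104)²) - 33673) - 30468 = (√(256 - 2*10816) - 33673) - 30468 = (√(256 - 21632) - 33673) - 30468 = (√(-21376) - 33673) - 30468 = (8*I*√334 - 33673) - 30468 = (-33673 + 8*I*√334) - 30468 = -64141 + 8*I*√334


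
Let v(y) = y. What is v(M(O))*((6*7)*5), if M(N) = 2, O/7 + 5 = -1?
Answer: 420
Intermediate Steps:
O = -42 (O = -35 + 7*(-1) = -35 - 7 = -42)
v(M(O))*((6*7)*5) = 2*((6*7)*5) = 2*(42*5) = 2*210 = 420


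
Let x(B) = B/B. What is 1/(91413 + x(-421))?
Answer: 1/91414 ≈ 1.0939e-5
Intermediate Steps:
x(B) = 1
1/(91413 + x(-421)) = 1/(91413 + 1) = 1/91414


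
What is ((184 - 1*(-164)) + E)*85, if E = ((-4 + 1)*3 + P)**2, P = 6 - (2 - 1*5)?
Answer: 29580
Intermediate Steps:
P = 9 (P = 6 - (2 - 5) = 6 - 1*(-3) = 6 + 3 = 9)
E = 0 (E = ((-4 + 1)*3 + 9)**2 = (-3*3 + 9)**2 = (-9 + 9)**2 = 0**2 = 0)
((184 - 1*(-164)) + E)*85 = ((184 - 1*(-164)) + 0)*85 = ((184 + 164) + 0)*85 = (348 + 0)*85 = 348*85 = 29580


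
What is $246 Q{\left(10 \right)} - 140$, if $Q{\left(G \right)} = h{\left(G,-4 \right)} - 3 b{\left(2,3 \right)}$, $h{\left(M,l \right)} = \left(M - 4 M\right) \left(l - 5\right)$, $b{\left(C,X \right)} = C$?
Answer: $64804$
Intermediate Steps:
$h{\left(M,l \right)} = - 3 M \left(-5 + l\right)$
$Q{\left(G \right)} = -6 + 27 G$ ($Q{\left(G \right)} = 3 G \left(5 - -4\right) - 6 = 3 G \left(5 + 4\right) - 6 = 3 G 9 - 6 = 27 G - 6 = -6 + 27 G$)
$246 Q{\left(10 \right)} - 140 = 246 \left(-6 + 27 \cdot 10\right) - 140 = 246 \left(-6 + 270\right) - 140 = 246 \cdot 264 - 140 = 64944 - 140 = 64804$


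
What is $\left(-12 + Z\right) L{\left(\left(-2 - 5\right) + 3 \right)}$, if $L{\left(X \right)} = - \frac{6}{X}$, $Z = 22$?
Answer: $15$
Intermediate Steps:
$\left(-12 + Z\right) L{\left(\left(-2 - 5\right) + 3 \right)} = \left(-12 + 22\right) \left(- \frac{6}{\left(-2 - 5\right) + 3}\right) = 10 \left(- \frac{6}{-7 + 3}\right) = 10 \left(- \frac{6}{-4}\right) = 10 \left(\left(-6\right) \left(- \frac{1}{4}\right)\right) = 10 \cdot \frac{3}{2} = 15$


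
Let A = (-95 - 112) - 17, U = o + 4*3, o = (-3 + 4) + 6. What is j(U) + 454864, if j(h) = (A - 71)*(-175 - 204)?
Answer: 566669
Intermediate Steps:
o = 7 (o = 1 + 6 = 7)
U = 19 (U = 7 + 4*3 = 7 + 12 = 19)
A = -224 (A = -207 - 17 = -224)
j(h) = 111805 (j(h) = (-224 - 71)*(-175 - 204) = -295*(-379) = 111805)
j(U) + 454864 = 111805 + 454864 = 566669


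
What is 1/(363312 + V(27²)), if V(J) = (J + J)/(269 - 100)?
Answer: 169/61401186 ≈ 2.7524e-6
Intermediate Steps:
V(J) = 2*J/169 (V(J) = (2*J)/169 = (2*J)*(1/169) = 2*J/169)
1/(363312 + V(27²)) = 1/(363312 + (2/169)*27²) = 1/(363312 + (2/169)*729) = 1/(363312 + 1458/169) = 1/(61401186/169) = 169/61401186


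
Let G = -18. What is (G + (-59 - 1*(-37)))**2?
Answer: 1600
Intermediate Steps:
(G + (-59 - 1*(-37)))**2 = (-18 + (-59 - 1*(-37)))**2 = (-18 + (-59 + 37))**2 = (-18 - 22)**2 = (-40)**2 = 1600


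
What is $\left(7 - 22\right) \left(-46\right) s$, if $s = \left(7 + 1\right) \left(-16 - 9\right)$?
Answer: $-138000$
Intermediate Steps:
$s = -200$ ($s = 8 \left(-25\right) = -200$)
$\left(7 - 22\right) \left(-46\right) s = \left(7 - 22\right) \left(-46\right) \left(-200\right) = \left(-15\right) \left(-46\right) \left(-200\right) = 690 \left(-200\right) = -138000$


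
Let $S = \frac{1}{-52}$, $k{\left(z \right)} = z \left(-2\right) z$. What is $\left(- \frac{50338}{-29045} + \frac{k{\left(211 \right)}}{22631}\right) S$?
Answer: $\frac{361756403}{8545126135} \approx 0.042335$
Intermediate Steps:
$k{\left(z \right)} = - 2 z^{2}$ ($k{\left(z \right)} = - 2 z z = - 2 z^{2}$)
$S = - \frac{1}{52} \approx -0.019231$
$\left(- \frac{50338}{-29045} + \frac{k{\left(211 \right)}}{22631}\right) S = \left(- \frac{50338}{-29045} + \frac{\left(-2\right) 211^{2}}{22631}\right) \left(- \frac{1}{52}\right) = \left(\left(-50338\right) \left(- \frac{1}{29045}\right) + \left(-2\right) 44521 \cdot \frac{1}{22631}\right) \left(- \frac{1}{52}\right) = \left(\frac{50338}{29045} - \frac{89042}{22631}\right) \left(- \frac{1}{52}\right) = \left(- \frac{1447025612}{657317395}\right) \left(- \frac{1}{52}\right) = \frac{361756403}{8545126135}$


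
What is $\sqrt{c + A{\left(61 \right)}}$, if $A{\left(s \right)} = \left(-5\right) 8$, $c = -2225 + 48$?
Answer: $i \sqrt{2217} \approx 47.085 i$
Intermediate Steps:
$c = -2177$
$A{\left(s \right)} = -40$
$\sqrt{c + A{\left(61 \right)}} = \sqrt{-2177 - 40} = \sqrt{-2217} = i \sqrt{2217}$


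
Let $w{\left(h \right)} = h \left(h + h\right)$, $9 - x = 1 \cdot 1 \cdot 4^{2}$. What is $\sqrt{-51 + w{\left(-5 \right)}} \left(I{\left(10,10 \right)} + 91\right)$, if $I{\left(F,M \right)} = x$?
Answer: $84 i \approx 84.0 i$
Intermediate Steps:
$x = -7$ ($x = 9 - 1 \cdot 1 \cdot 4^{2} = 9 - 1 \cdot 16 = 9 - 16 = -7$)
$w{\left(h \right)} = 2 h^{2}$ ($w{\left(h \right)} = h 2 h = 2 h^{2}$)
$I{\left(F,M \right)} = -7$
$\sqrt{-51 + w{\left(-5 \right)}} \left(I{\left(10,10 \right)} + 91\right) = \sqrt{-51 + 2 \left(-5\right)^{2}} \left(-7 + 91\right) = \sqrt{-51 + 2 \cdot 25} \cdot 84 = \sqrt{-51 + 50} \cdot 84 = \sqrt{-1} \cdot 84 = i 84 = 84 i$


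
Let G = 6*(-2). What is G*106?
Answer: -1272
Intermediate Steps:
G = -12
G*106 = -12*106 = -1272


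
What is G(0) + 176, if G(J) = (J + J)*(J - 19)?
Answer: 176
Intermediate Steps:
G(J) = 2*J*(-19 + J) (G(J) = (2*J)*(-19 + J) = 2*J*(-19 + J))
G(0) + 176 = 2*0*(-19 + 0) + 176 = 2*0*(-19) + 176 = 0 + 176 = 176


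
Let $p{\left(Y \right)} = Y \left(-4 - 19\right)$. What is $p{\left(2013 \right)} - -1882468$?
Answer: $1836169$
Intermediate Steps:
$p{\left(Y \right)} = - 23 Y$ ($p{\left(Y \right)} = Y \left(-23\right) = - 23 Y$)
$p{\left(2013 \right)} - -1882468 = \left(-23\right) 2013 - -1882468 = -46299 + 1882468 = 1836169$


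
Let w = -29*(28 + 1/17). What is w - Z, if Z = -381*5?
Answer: 18552/17 ≈ 1091.3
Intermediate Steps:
w = -13833/17 (w = -29*(28 + 1/17) = -29*477/17 = -13833/17 ≈ -813.71)
Z = -1905
w - Z = -13833/17 - 1*(-1905) = -13833/17 + 1905 = 18552/17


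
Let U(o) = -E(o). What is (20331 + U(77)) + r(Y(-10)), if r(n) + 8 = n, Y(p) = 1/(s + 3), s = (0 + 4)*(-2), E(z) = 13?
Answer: 101549/5 ≈ 20310.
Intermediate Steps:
s = -8 (s = 4*(-2) = -8)
Y(p) = -1/5 (Y(p) = 1/(-8 + 3) = 1/(-5) = -1/5)
U(o) = -13 (U(o) = -1*13 = -13)
r(n) = -8 + n
(20331 + U(77)) + r(Y(-10)) = (20331 - 13) + (-8 - 1/5) = 20318 - 41/5 = 101549/5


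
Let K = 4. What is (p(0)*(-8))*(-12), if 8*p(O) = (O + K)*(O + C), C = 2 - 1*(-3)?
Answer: 240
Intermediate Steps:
C = 5 (C = 2 + 3 = 5)
p(O) = (4 + O)*(5 + O)/8 (p(O) = ((O + 4)*(O + 5))/8 = ((4 + O)*(5 + O))/8 = (4 + O)*(5 + O)/8)
(p(0)*(-8))*(-12) = ((5/2 + (⅛)*0² + (9/8)*0)*(-8))*(-12) = ((5/2 + (⅛)*0 + 0)*(-8))*(-12) = ((5/2 + 0 + 0)*(-8))*(-12) = ((5/2)*(-8))*(-12) = -20*(-12) = 240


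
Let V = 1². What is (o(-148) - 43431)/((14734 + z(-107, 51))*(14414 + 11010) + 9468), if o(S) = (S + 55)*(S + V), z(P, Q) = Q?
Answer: -7440/93975827 ≈ -7.9169e-5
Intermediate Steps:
V = 1
o(S) = (1 + S)*(55 + S) (o(S) = (S + 55)*(S + 1) = (55 + S)*(1 + S) = (1 + S)*(55 + S))
(o(-148) - 43431)/((14734 + z(-107, 51))*(14414 + 11010) + 9468) = ((55 + (-148)² + 56*(-148)) - 43431)/((14734 + 51)*(14414 + 11010) + 9468) = ((55 + 21904 - 8288) - 43431)/(14785*25424 + 9468) = (13671 - 43431)/(375893840 + 9468) = -29760/375903308 = -29760*1/375903308 = -7440/93975827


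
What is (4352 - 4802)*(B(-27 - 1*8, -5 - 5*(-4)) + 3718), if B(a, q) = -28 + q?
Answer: -1667250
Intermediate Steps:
(4352 - 4802)*(B(-27 - 1*8, -5 - 5*(-4)) + 3718) = (4352 - 4802)*((-28 + (-5 - 5*(-4))) + 3718) = -450*((-28 + (-5 + 20)) + 3718) = -450*((-28 + 15) + 3718) = -450*(-13 + 3718) = -450*3705 = -1667250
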